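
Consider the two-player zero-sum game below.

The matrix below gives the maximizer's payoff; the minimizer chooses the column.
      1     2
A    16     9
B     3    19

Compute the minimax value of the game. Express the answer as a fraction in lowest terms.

Row minima are 9 and 3, so the maximizer's maximin is 9; column maxima are 16 and 19, so the minimizer's minimax is 16. These differ, so the equilibrium is in mixed strategies.
Let the maximizer play A with probability p. The minimizer is indifferent when 16p + 3(1−p) = 9p + 19(1−p), giving p = 16/23.
Let the minimizer play 1 with probability q. The maximizer is indifferent when 16q + 9(1−q) = 3q + 19(1−q), giving q = 10/23.
The value is 16·(10/23) + (9)·(13/23) = 277/23.

277/23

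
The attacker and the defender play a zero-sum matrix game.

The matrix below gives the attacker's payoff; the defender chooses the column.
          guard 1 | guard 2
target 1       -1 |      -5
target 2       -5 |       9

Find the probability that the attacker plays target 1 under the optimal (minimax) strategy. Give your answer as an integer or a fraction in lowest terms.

7/9

Row minima are -5 and -5, so the attacker's maximin is -5; column maxima are -1 and 9, so the defender's minimax is -1. These differ, so the equilibrium is in mixed strategies.
Let the attacker play target 1 with probability p. The defender is indifferent when −p − 5(1−p) = −5p + 9(1−p), giving p = 7/9.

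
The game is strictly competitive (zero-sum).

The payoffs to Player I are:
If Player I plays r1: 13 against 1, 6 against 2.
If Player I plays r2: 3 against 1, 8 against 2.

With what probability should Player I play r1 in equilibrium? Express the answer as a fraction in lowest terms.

Row minima are 6 and 3, so Player I's maximin is 6; column maxima are 13 and 8, so Player II's minimax is 8. These differ, so the equilibrium is in mixed strategies.
Let Player I play r1 with probability p. Player II is indifferent when 13p + 3(1−p) = 6p + 8(1−p), giving p = 5/12.

5/12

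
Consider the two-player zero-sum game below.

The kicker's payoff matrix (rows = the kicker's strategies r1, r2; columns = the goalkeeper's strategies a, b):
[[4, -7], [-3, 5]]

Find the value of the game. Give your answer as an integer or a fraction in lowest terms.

-1/19

Row minima are -7 and -3, so the kicker's maximin is -3; column maxima are 4 and 5, so the goalkeeper's minimax is 4. These differ, so the equilibrium is in mixed strategies.
Let the kicker play r1 with probability p. The goalkeeper is indifferent when 4p − 3(1−p) = −7p + 5(1−p), giving p = 8/19.
Let the goalkeeper play a with probability q. The kicker is indifferent when 4q − 7(1−q) = −3q + 5(1−q), giving q = 12/19.
The value is 4·(12/19) + (-7)·(7/19) = -1/19.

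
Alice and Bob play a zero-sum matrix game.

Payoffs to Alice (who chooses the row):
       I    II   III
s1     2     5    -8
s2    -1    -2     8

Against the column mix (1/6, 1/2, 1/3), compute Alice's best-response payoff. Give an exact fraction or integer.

s1: (2)·(1/6) + (5)·(1/2) + (-8)·(1/3) = 1/6.
s2: (-1)·(1/6) + (-2)·(1/2) + (8)·(1/3) = 3/2.
The best pure response is s2 with expected payoff 3/2.

3/2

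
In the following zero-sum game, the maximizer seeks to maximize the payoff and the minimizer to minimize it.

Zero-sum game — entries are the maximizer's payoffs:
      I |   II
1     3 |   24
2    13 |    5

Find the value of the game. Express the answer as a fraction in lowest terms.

297/29

Row minima are 3 and 5, so the maximizer's maximin is 5; column maxima are 13 and 24, so the minimizer's minimax is 13. These differ, so the equilibrium is in mixed strategies.
Let the maximizer play 1 with probability p. The minimizer is indifferent when 3p + 13(1−p) = 24p + 5(1−p), giving p = 8/29.
Let the minimizer play I with probability q. The maximizer is indifferent when 3q + 24(1−q) = 13q + 5(1−q), giving q = 19/29.
The value is 3·(19/29) + (24)·(10/29) = 297/29.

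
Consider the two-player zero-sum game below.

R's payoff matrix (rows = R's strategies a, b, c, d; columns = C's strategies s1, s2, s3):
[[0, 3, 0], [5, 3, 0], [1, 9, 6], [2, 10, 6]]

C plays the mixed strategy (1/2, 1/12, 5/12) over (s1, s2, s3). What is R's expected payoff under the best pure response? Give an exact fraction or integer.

a: (0)·(1/2) + (3)·(1/12) + (0)·(5/12) = 1/4.
b: (5)·(1/2) + (3)·(1/12) + (0)·(5/12) = 11/4.
c: (1)·(1/2) + (9)·(1/12) + (6)·(5/12) = 15/4.
d: (2)·(1/2) + (10)·(1/12) + (6)·(5/12) = 13/3.
The best pure response is d with expected payoff 13/3.

13/3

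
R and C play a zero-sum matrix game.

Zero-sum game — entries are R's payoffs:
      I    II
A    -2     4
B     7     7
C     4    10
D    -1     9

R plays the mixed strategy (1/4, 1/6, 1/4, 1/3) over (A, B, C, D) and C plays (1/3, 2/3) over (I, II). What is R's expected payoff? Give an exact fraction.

Against (1/3, 2/3), each row's expected payoff is A: 2; B: 7; C: 8; D: 17/3.
Taking the (1/4, 1/6, 1/4, 1/3)-weighted average: (1/4)·(2) + (1/6)·(7) + (1/4)·(8) + (1/3)·(17/3) = 50/9.

50/9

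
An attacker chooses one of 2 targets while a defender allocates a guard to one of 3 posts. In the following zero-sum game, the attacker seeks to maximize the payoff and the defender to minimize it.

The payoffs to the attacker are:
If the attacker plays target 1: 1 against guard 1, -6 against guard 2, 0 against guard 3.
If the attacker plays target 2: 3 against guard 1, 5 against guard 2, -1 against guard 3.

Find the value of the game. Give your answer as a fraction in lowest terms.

-1/2

Column guard 1 is strictly dominated by guard 3 for the defender (it gives the attacker more in every row).
The remaining 2×2 game on (target 1, target 2) × (guard 2, guard 3) has no saddle point. Let the attacker play target 1 with probability p; indifference gives −6p + 5(1−p) = −(1−p), so p = 1/2.
Similarly the defender's optimal q on guard 2 is 1/12, and the value is -6·(1/12) + (0)·(11/12) = -1/2.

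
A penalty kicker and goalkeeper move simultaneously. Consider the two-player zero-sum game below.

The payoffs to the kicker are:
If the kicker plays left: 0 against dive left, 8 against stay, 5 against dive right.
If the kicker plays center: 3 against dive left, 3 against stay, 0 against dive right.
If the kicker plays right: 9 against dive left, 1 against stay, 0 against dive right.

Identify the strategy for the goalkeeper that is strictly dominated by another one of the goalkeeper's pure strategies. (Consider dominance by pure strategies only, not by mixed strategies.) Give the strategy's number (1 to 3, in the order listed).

The goalkeeper prefers columns that give the kicker less. Compare stay with dive right: 5 < 8, 0 < 3, 0 < 1.
So dive right strictly dominates stay for the goalkeeper; stay is strictly dominated.

2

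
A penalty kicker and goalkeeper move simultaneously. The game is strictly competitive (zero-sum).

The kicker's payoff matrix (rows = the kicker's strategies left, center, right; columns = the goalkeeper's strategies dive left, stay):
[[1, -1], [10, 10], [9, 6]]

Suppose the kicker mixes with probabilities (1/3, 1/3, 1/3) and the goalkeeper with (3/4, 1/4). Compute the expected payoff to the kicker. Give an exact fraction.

25/4

Against (3/4, 1/4), each row's expected payoff is left: 1/2; center: 10; right: 33/4.
Taking the (1/3, 1/3, 1/3)-weighted average: (1/3)·(1/2) + (1/3)·(10) + (1/3)·(33/4) = 25/4.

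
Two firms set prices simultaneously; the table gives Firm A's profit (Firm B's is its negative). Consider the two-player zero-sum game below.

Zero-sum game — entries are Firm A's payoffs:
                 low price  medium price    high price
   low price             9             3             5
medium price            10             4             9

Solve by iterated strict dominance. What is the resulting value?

4

Row low price is strictly dominated by row medium price (10>9, 4>3, 9>5); eliminate low price.
Column high price is strictly dominated by medium price for Firm B (4<9); eliminate high price.
Column low price is strictly dominated by medium price for Firm B (4<10); eliminate low price.
Only (medium price, medium price) remains, with payoff 4.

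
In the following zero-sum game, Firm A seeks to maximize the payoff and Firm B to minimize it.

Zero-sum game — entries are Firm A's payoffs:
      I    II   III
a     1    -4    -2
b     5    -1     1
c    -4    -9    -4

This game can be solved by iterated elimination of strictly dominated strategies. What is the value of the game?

Column III is strictly dominated by II for Firm B (-4<-2, -1<1, -9<-4); eliminate III.
Column I is strictly dominated by II for Firm B (-4<1, -1<5, -9<-4); eliminate I.
Row a is strictly dominated by row b (-1>-4); eliminate a.
Row c is strictly dominated by row b (-1>-9); eliminate c.
Only (b, II) remains, with payoff -1.

-1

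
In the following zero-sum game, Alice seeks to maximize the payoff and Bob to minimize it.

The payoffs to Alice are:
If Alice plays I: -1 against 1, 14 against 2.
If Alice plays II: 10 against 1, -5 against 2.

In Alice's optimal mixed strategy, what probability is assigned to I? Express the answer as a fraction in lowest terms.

Row minima are -1 and -5, so Alice's maximin is -1; column maxima are 10 and 14, so Bob's minimax is 10. These differ, so the equilibrium is in mixed strategies.
Let Alice play I with probability p. Bob is indifferent when −p + 10(1−p) = 14p − 5(1−p), giving p = 1/2.

1/2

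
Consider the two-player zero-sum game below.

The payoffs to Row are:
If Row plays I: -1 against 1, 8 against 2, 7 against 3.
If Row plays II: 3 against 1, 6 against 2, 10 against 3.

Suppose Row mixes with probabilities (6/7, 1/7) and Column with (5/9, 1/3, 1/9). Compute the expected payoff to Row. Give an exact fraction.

Against (5/9, 1/3, 1/9), each row's expected payoff is I: 26/9; II: 43/9.
Taking the (6/7, 1/7)-weighted average: (6/7)·(26/9) + (1/7)·(43/9) = 199/63.

199/63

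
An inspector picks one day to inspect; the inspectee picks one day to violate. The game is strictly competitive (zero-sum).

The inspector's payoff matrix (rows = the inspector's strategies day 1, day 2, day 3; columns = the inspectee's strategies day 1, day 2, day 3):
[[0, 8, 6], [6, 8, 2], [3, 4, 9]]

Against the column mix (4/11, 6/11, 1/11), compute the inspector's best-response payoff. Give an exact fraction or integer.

74/11

day 1: (0)·(4/11) + (8)·(6/11) + (6)·(1/11) = 54/11.
day 2: (6)·(4/11) + (8)·(6/11) + (2)·(1/11) = 74/11.
day 3: (3)·(4/11) + (4)·(6/11) + (9)·(1/11) = 45/11.
The best pure response is day 2 with expected payoff 74/11.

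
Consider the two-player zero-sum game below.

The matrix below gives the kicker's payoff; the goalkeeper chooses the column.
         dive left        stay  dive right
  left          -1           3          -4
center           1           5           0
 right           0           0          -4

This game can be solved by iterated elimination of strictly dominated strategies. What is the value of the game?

Column stay is strictly dominated by dive right for the goalkeeper (-4<3, 0<5, -4<0); eliminate stay.
Column dive left is strictly dominated by dive right for the goalkeeper (-4<-1, 0<1, -4<0); eliminate dive left.
Row left is strictly dominated by row center (0>-4); eliminate left.
Row right is strictly dominated by row center (0>-4); eliminate right.
Only (center, dive right) remains, with payoff 0.

0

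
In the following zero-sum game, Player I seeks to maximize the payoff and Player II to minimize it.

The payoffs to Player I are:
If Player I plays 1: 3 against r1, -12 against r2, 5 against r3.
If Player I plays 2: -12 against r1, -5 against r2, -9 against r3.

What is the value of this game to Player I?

Column r3 is strictly dominated by r1 for Player II (it gives Player I more in every row).
The remaining 2×2 game on (1, 2) × (r1, r2) has no saddle point. Let Player I play 1 with probability p; indifference gives 3p − 12(1−p) = −12p − 5(1−p), so p = 7/22.
Similarly Player II's optimal q on r1 is 7/22, and the value is 3·(7/22) + (-12)·(15/22) = -159/22.

-159/22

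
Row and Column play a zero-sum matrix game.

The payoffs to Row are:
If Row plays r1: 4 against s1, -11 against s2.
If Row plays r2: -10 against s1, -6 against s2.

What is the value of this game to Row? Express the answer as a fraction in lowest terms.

Row minima are -11 and -10, so Row's maximin is -10; column maxima are 4 and -6, so Column's minimax is -6. These differ, so the equilibrium is in mixed strategies.
Let Row play r1 with probability p. Column is indifferent when 4p − 10(1−p) = −11p − 6(1−p), giving p = 4/19.
Let Column play s1 with probability q. Row is indifferent when 4q − 11(1−q) = −10q − 6(1−q), giving q = 5/19.
The value is 4·(5/19) + (-11)·(14/19) = -134/19.

-134/19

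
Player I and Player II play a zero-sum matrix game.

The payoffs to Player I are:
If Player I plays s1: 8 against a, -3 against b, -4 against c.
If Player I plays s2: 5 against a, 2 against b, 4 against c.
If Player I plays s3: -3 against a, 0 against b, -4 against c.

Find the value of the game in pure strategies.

Row minima: -4, 2, -4 → Player I's maximin is 2.
Column maxima: 8, 2, 4 → Player II's minimax is 2.
They coincide at (s2, b), so the value is 2.

2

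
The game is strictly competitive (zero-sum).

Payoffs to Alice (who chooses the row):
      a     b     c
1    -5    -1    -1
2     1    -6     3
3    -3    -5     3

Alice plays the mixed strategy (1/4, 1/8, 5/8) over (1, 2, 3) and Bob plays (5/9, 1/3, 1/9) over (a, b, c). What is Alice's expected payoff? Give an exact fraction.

Against (5/9, 1/3, 1/9), each row's expected payoff is 1: -29/9; 2: -10/9; 3: -3.
Taking the (1/4, 1/8, 5/8)-weighted average: (1/4)·(-29/9) + (1/8)·(-10/9) + (5/8)·(-3) = -203/72.

-203/72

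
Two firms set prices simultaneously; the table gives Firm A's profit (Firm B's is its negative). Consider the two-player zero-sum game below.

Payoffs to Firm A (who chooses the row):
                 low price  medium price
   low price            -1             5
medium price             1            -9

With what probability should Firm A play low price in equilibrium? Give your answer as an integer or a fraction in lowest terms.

Row minima are -1 and -9, so Firm A's maximin is -1; column maxima are 1 and 5, so Firm B's minimax is 1. These differ, so the equilibrium is in mixed strategies.
Let Firm A play low price with probability p. Firm B is indifferent when −p + (1−p) = 5p − 9(1−p), giving p = 5/8.

5/8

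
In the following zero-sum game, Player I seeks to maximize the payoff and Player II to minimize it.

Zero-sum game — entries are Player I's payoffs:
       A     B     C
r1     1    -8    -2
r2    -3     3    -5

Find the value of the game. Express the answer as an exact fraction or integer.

Column A is strictly dominated by C for Player II (it gives Player I more in every row).
The remaining 2×2 game on (r1, r2) × (B, C) has no saddle point. Let Player I play r1 with probability p; indifference gives −8p + 3(1−p) = −2p − 5(1−p), so p = 4/7.
Similarly Player II's optimal q on B is 3/14, and the value is -8·(3/14) + (-2)·(11/14) = -23/7.

-23/7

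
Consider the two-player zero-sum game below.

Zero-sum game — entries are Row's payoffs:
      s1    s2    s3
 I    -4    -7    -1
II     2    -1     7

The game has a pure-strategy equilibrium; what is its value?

Row minima: -7, -1 → Row's maximin is -1.
Column maxima: 2, -1, 7 → Column's minimax is -1.
They coincide at (II, s2), so the value is -1.

-1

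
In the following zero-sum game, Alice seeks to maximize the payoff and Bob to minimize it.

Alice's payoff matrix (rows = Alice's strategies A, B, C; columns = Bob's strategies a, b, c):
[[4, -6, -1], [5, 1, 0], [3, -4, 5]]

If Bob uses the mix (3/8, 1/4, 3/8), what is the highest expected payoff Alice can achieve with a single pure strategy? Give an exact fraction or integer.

17/8

A: (4)·(3/8) + (-6)·(1/4) + (-1)·(3/8) = -3/8.
B: (5)·(3/8) + (1)·(1/4) + (0)·(3/8) = 17/8.
C: (3)·(3/8) + (-4)·(1/4) + (5)·(3/8) = 2.
The best pure response is B with expected payoff 17/8.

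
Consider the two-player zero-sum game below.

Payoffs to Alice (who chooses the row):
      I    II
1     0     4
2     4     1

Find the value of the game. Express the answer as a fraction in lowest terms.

16/7

Row minima are 0 and 1, so Alice's maximin is 1; column maxima are 4 and 4, so Bob's minimax is 4. These differ, so the equilibrium is in mixed strategies.
Let Alice play 1 with probability p. Bob is indifferent when 4(1−p) = 4p + (1−p), giving p = 3/7.
Let Bob play I with probability q. Alice is indifferent when 4(1−q) = 4q + (1−q), giving q = 3/7.
The value is 0·(3/7) + (4)·(4/7) = 16/7.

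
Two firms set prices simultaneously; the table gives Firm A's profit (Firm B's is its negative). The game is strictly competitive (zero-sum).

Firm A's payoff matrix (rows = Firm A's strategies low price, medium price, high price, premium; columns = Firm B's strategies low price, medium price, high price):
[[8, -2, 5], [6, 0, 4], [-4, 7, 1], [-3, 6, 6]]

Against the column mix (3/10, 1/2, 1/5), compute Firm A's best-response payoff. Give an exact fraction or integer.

33/10

low price: (8)·(3/10) + (-2)·(1/2) + (5)·(1/5) = 12/5.
medium price: (6)·(3/10) + (0)·(1/2) + (4)·(1/5) = 13/5.
high price: (-4)·(3/10) + (7)·(1/2) + (1)·(1/5) = 5/2.
premium: (-3)·(3/10) + (6)·(1/2) + (6)·(1/5) = 33/10.
The best pure response is premium with expected payoff 33/10.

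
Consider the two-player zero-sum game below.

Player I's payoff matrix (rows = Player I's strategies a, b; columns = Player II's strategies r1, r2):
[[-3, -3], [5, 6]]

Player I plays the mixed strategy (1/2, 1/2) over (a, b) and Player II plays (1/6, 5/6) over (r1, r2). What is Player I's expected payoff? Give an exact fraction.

17/12

Against (1/6, 5/6), each row's expected payoff is a: -3; b: 35/6.
Taking the (1/2, 1/2)-weighted average: (1/2)·(-3) + (1/2)·(35/6) = 17/12.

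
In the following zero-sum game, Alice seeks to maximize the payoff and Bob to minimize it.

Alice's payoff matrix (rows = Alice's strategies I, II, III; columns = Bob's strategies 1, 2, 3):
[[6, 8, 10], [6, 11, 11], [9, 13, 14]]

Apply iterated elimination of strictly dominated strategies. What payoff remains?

9

Column 3 is strictly dominated by 1 for Bob (6<10, 6<11, 9<14); eliminate 3.
Row I is strictly dominated by row III (9>6, 13>8); eliminate I.
Column 2 is strictly dominated by 1 for Bob (6<11, 9<13); eliminate 2.
Row II is strictly dominated by row III (9>6); eliminate II.
Only (III, 1) remains, with payoff 9.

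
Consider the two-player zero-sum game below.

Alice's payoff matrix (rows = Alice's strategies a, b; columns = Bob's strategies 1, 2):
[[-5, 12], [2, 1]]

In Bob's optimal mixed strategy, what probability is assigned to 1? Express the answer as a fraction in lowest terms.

11/18

Row minima are -5 and 1, so Alice's maximin is 1; column maxima are 2 and 12, so Bob's minimax is 2. These differ, so the equilibrium is in mixed strategies.
Let Bob play 1 with probability q. Alice is indifferent when −5q + 12(1−q) = 2q + (1−q), giving q = 11/18.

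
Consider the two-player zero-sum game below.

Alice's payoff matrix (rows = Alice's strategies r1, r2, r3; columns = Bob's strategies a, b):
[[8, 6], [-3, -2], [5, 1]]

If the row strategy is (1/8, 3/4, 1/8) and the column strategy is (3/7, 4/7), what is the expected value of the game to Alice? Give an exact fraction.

-5/8

Against (3/7, 4/7), each row's expected payoff is r1: 48/7; r2: -17/7; r3: 19/7.
Taking the (1/8, 3/4, 1/8)-weighted average: (1/8)·(48/7) + (3/4)·(-17/7) + (1/8)·(19/7) = -5/8.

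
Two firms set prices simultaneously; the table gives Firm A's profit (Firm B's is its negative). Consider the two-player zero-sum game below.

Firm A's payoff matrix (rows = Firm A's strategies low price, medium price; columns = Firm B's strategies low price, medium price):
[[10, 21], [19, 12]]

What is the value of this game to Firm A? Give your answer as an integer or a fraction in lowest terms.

31/2

Row minima are 10 and 12, so Firm A's maximin is 12; column maxima are 19 and 21, so Firm B's minimax is 19. These differ, so the equilibrium is in mixed strategies.
Let Firm A play low price with probability p. Firm B is indifferent when 10p + 19(1−p) = 21p + 12(1−p), giving p = 7/18.
Let Firm B play low price with probability q. Firm A is indifferent when 10q + 21(1−q) = 19q + 12(1−q), giving q = 1/2.
The value is 10·(1/2) + (21)·(1/2) = 31/2.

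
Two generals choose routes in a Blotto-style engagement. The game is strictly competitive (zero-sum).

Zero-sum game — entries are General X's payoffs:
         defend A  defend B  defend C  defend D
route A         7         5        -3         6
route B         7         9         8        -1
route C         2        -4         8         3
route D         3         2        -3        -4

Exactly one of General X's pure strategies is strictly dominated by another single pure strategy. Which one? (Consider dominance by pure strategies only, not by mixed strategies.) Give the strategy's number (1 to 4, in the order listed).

Compare route D with route B: 7 > 3, 9 > 2, 8 > -3, -1 > -4.
So route B strictly dominates route D for General X; route D is strictly dominated.

4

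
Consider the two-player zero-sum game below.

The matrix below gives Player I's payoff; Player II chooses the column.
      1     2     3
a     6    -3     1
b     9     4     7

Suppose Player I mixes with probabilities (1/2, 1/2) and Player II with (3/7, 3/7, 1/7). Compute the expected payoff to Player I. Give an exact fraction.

Against (3/7, 3/7, 1/7), each row's expected payoff is a: 10/7; b: 46/7.
Taking the (1/2, 1/2)-weighted average: (1/2)·(10/7) + (1/2)·(46/7) = 4.

4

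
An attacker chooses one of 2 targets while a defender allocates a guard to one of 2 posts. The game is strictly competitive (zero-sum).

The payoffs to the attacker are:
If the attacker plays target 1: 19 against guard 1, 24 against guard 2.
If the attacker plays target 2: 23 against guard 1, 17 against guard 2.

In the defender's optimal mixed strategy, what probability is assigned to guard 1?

7/11

Row minima are 19 and 17, so the attacker's maximin is 19; column maxima are 23 and 24, so the defender's minimax is 23. These differ, so the equilibrium is in mixed strategies.
Let the defender play guard 1 with probability q. The attacker is indifferent when 19q + 24(1−q) = 23q + 17(1−q), giving q = 7/11.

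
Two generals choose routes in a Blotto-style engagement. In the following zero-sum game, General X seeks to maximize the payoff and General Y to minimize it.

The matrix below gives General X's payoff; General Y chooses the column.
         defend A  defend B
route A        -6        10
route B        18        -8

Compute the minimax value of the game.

22/7

Row minima are -6 and -8, so General X's maximin is -6; column maxima are 18 and 10, so General Y's minimax is 10. These differ, so the equilibrium is in mixed strategies.
Let General X play route A with probability p. General Y is indifferent when −6p + 18(1−p) = 10p − 8(1−p), giving p = 13/21.
Let General Y play defend A with probability q. General X is indifferent when −6q + 10(1−q) = 18q − 8(1−q), giving q = 3/7.
The value is -6·(3/7) + (10)·(4/7) = 22/7.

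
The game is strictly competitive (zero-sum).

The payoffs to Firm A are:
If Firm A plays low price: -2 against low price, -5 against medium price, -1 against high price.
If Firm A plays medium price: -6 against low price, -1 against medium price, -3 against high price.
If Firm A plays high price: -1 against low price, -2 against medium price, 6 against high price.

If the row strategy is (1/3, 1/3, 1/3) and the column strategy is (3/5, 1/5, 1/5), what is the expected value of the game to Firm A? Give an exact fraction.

Against (3/5, 1/5, 1/5), each row's expected payoff is low price: -12/5; medium price: -22/5; high price: 1/5.
Taking the (1/3, 1/3, 1/3)-weighted average: (1/3)·(-12/5) + (1/3)·(-22/5) + (1/3)·(1/5) = -11/5.

-11/5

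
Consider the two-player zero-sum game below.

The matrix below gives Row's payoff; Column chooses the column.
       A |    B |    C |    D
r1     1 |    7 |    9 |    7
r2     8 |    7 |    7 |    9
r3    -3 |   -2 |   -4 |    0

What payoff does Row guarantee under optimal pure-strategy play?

Row minima: 1, 7, -4 → Row's maximin is 7.
Column maxima: 8, 7, 9, 9 → Column's minimax is 7.
They coincide at (r2, B), so the value is 7.

7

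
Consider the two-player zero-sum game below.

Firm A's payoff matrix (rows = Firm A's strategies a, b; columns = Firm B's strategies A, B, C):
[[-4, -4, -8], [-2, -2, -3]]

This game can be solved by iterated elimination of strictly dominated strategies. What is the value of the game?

-3

Row a is strictly dominated by row b (-2>-4, -2>-4, -3>-8); eliminate a.
Column A is strictly dominated by C for Firm B (-3<-2); eliminate A.
Column B is strictly dominated by C for Firm B (-3<-2); eliminate B.
Only (b, C) remains, with payoff -3.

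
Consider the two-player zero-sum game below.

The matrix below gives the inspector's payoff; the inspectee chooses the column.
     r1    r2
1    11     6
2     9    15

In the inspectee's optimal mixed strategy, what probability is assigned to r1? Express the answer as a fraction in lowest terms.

Row minima are 6 and 9, so the inspector's maximin is 9; column maxima are 11 and 15, so the inspectee's minimax is 11. These differ, so the equilibrium is in mixed strategies.
Let the inspectee play r1 with probability q. The inspector is indifferent when 11q + 6(1−q) = 9q + 15(1−q), giving q = 9/11.

9/11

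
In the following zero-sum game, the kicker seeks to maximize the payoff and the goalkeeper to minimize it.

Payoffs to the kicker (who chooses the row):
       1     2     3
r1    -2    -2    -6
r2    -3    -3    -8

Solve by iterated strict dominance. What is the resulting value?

-6

Column 2 is strictly dominated by 3 for the goalkeeper (-6<-2, -8<-3); eliminate 2.
Row r2 is strictly dominated by row r1 (-2>-3, -6>-8); eliminate r2.
Column 1 is strictly dominated by 3 for the goalkeeper (-6<-2); eliminate 1.
Only (r1, 3) remains, with payoff -6.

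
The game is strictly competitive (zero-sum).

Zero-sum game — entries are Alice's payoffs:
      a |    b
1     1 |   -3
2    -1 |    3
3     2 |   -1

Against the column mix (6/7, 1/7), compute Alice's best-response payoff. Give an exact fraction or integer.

1: (1)·(6/7) + (-3)·(1/7) = 3/7.
2: (-1)·(6/7) + (3)·(1/7) = -3/7.
3: (2)·(6/7) + (-1)·(1/7) = 11/7.
The best pure response is 3 with expected payoff 11/7.

11/7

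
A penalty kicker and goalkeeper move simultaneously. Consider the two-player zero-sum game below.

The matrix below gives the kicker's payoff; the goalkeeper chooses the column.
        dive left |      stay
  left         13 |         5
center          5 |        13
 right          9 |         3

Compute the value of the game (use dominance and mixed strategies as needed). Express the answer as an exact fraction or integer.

9

Row right is strictly dominated by row left, so the kicker never plays it.
The remaining 2×2 game on (left, center) × (dive left, stay) has no saddle point. Let the kicker play left with probability p; indifference gives 13p + 5(1−p) = 5p + 13(1−p), so p = 1/2.
Similarly the goalkeeper's optimal q on dive left is 1/2, and the value is 13·(1/2) + (5)·(1/2) = 9.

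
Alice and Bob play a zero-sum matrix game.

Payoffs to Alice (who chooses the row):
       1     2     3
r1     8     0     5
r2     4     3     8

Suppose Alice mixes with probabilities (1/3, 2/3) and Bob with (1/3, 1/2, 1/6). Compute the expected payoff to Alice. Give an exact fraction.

71/18

Against (1/3, 1/2, 1/6), each row's expected payoff is r1: 7/2; r2: 25/6.
Taking the (1/3, 2/3)-weighted average: (1/3)·(7/2) + (2/3)·(25/6) = 71/18.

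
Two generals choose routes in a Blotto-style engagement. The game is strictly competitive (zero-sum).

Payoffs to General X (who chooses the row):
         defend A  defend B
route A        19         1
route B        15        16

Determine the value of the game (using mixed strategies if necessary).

Row minima are 1 and 15, so General X's maximin is 15; column maxima are 19 and 16, so General Y's minimax is 16. These differ, so the equilibrium is in mixed strategies.
Let General X play route A with probability p. General Y is indifferent when 19p + 15(1−p) = p + 16(1−p), giving p = 1/19.
Let General Y play defend A with probability q. General X is indifferent when 19q + (1−q) = 15q + 16(1−q), giving q = 15/19.
The value is 19·(15/19) + (1)·(4/19) = 289/19.

289/19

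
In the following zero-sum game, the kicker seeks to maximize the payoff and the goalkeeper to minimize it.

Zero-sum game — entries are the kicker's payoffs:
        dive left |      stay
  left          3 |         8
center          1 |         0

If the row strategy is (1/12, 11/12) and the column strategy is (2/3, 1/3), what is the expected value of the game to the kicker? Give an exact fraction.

Against (2/3, 1/3), each row's expected payoff is left: 14/3; center: 2/3.
Taking the (1/12, 11/12)-weighted average: (1/12)·(14/3) + (11/12)·(2/3) = 1.

1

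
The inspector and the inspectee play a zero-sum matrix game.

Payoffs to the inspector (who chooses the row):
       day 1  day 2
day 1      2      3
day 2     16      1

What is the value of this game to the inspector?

23/8

Row minima are 2 and 1, so the inspector's maximin is 2; column maxima are 16 and 3, so the inspectee's minimax is 3. These differ, so the equilibrium is in mixed strategies.
Let the inspector play day 1 with probability p. The inspectee is indifferent when 2p + 16(1−p) = 3p + (1−p), giving p = 15/16.
Let the inspectee play day 1 with probability q. The inspector is indifferent when 2q + 3(1−q) = 16q + (1−q), giving q = 1/8.
The value is 2·(1/8) + (3)·(7/8) = 23/8.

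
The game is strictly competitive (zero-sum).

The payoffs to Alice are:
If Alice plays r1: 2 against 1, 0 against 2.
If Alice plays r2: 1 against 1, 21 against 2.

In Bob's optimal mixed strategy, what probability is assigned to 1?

Row minima are 0 and 1, so Alice's maximin is 1; column maxima are 2 and 21, so Bob's minimax is 2. These differ, so the equilibrium is in mixed strategies.
Let Bob play 1 with probability q. Alice is indifferent when 2q = q + 21(1−q), giving q = 21/22.

21/22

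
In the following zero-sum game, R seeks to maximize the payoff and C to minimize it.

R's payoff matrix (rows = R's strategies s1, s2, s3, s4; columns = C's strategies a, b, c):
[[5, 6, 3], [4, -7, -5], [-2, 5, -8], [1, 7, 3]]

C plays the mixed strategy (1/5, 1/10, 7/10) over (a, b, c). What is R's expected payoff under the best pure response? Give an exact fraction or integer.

s1: (5)·(1/5) + (6)·(1/10) + (3)·(7/10) = 37/10.
s2: (4)·(1/5) + (-7)·(1/10) + (-5)·(7/10) = -17/5.
s3: (-2)·(1/5) + (5)·(1/10) + (-8)·(7/10) = -11/2.
s4: (1)·(1/5) + (7)·(1/10) + (3)·(7/10) = 3.
The best pure response is s1 with expected payoff 37/10.

37/10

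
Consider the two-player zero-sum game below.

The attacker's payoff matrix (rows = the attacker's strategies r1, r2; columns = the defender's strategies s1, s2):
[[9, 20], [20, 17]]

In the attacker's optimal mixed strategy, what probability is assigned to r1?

3/14

Row minima are 9 and 17, so the attacker's maximin is 17; column maxima are 20 and 20, so the defender's minimax is 20. These differ, so the equilibrium is in mixed strategies.
Let the attacker play r1 with probability p. The defender is indifferent when 9p + 20(1−p) = 20p + 17(1−p), giving p = 3/14.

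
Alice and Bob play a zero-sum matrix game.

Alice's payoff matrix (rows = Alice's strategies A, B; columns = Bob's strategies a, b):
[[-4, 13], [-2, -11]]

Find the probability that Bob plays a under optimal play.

12/13

Row minima are -4 and -11, so Alice's maximin is -4; column maxima are -2 and 13, so Bob's minimax is -2. These differ, so the equilibrium is in mixed strategies.
Let Bob play a with probability q. Alice is indifferent when −4q + 13(1−q) = −2q − 11(1−q), giving q = 12/13.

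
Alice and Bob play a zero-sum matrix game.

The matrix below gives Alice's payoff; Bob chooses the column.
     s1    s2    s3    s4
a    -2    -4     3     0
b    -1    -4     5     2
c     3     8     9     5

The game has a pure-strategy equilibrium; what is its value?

Row minima: -4, -4, 3 → Alice's maximin is 3.
Column maxima: 3, 8, 9, 5 → Bob's minimax is 3.
They coincide at (c, s1), so the value is 3.

3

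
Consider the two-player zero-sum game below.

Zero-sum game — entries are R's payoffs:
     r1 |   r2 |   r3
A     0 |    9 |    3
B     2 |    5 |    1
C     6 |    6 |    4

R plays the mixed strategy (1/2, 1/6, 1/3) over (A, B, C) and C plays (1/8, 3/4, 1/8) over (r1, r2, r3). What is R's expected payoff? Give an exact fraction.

37/6

Against (1/8, 3/4, 1/8), each row's expected payoff is A: 57/8; B: 33/8; C: 23/4.
Taking the (1/2, 1/6, 1/3)-weighted average: (1/2)·(57/8) + (1/6)·(33/8) + (1/3)·(23/4) = 37/6.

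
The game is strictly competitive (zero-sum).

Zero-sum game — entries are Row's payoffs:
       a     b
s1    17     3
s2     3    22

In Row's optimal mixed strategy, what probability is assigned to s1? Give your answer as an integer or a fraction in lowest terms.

Row minima are 3 and 3, so Row's maximin is 3; column maxima are 17 and 22, so Column's minimax is 17. These differ, so the equilibrium is in mixed strategies.
Let Row play s1 with probability p. Column is indifferent when 17p + 3(1−p) = 3p + 22(1−p), giving p = 19/33.

19/33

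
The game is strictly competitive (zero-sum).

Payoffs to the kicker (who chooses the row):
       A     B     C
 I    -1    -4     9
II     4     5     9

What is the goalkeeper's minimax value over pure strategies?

The worst case (largest entry) in each column is A: 4, B: 5, C: 9.
The best (smallest) of these is 4.

4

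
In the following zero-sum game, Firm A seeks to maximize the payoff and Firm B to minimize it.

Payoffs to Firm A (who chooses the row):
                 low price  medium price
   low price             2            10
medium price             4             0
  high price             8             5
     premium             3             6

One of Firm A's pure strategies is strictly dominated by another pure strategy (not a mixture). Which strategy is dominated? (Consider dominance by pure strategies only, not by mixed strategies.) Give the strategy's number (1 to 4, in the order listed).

2

Compare medium price with high price: 8 > 4, 5 > 0.
So high price strictly dominates medium price for Firm A; medium price is strictly dominated.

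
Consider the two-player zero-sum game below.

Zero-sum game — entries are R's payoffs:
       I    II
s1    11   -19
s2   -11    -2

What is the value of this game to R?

Row minima are -19 and -11, so R's maximin is -11; column maxima are 11 and -2, so C's minimax is -2. These differ, so the equilibrium is in mixed strategies.
Let R play s1 with probability p. C is indifferent when 11p − 11(1−p) = −19p − 2(1−p), giving p = 3/13.
Let C play I with probability q. R is indifferent when 11q − 19(1−q) = −11q − 2(1−q), giving q = 17/39.
The value is 11·(17/39) + (-19)·(22/39) = -77/13.

-77/13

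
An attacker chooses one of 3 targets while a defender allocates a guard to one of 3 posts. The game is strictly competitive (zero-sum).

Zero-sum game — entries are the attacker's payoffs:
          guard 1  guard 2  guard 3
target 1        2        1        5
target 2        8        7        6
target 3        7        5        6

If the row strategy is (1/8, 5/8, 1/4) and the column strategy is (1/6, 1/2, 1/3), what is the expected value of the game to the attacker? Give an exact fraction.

Against (1/6, 1/2, 1/3), each row's expected payoff is target 1: 5/2; target 2: 41/6; target 3: 17/3.
Taking the (1/8, 5/8, 1/4)-weighted average: (1/8)·(5/2) + (5/8)·(41/6) + (1/4)·(17/3) = 6.

6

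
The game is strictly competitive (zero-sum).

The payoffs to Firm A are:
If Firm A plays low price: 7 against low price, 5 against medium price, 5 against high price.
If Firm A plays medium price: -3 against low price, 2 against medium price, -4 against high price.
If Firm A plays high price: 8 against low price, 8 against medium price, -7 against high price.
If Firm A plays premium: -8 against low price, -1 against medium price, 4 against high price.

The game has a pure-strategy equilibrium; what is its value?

Row minima: 5, -4, -7, -8 → Firm A's maximin is 5.
Column maxima: 8, 8, 5 → Firm B's minimax is 5.
They coincide at (low price, high price), so the value is 5.

5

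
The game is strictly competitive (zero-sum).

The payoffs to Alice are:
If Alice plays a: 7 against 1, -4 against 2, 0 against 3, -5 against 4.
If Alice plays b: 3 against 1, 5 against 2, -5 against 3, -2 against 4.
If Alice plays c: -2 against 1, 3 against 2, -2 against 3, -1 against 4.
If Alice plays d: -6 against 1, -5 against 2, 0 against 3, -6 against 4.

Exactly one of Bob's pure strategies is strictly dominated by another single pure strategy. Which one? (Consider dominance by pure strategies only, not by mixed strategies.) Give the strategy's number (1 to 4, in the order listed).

2

Bob prefers columns that give Alice less. Compare 2 with 4: -5 < -4, -2 < 5, -1 < 3, -6 < -5.
So 4 strictly dominates 2 for Bob; 2 is strictly dominated.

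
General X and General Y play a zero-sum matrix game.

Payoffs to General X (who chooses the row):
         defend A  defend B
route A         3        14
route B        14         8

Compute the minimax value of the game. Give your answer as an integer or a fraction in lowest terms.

Row minima are 3 and 8, so General X's maximin is 8; column maxima are 14 and 14, so General Y's minimax is 14. These differ, so the equilibrium is in mixed strategies.
Let General X play route A with probability p. General Y is indifferent when 3p + 14(1−p) = 14p + 8(1−p), giving p = 6/17.
Let General Y play defend A with probability q. General X is indifferent when 3q + 14(1−q) = 14q + 8(1−q), giving q = 6/17.
The value is 3·(6/17) + (14)·(11/17) = 172/17.

172/17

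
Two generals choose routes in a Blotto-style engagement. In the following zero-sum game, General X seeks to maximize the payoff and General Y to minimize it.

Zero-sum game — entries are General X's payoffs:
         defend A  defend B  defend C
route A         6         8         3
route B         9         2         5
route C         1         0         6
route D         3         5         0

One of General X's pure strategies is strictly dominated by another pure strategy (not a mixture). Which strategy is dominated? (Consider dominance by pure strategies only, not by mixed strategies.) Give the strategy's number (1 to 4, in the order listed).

4

Compare route D with route A: 6 > 3, 8 > 5, 3 > 0.
So route A strictly dominates route D for General X; route D is strictly dominated.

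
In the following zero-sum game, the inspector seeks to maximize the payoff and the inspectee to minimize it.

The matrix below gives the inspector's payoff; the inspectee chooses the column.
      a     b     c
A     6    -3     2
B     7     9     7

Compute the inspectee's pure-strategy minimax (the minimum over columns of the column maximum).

The worst case (largest entry) in each column is a: 7, b: 9, c: 7.
The best (smallest) of these is 7.

7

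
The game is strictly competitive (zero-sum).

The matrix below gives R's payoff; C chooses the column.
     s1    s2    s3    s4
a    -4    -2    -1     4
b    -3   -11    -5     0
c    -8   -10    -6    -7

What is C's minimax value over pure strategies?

The worst case (largest entry) in each column is s1: -3, s2: -2, s3: -1, s4: 4.
The best (smallest) of these is -3.

-3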